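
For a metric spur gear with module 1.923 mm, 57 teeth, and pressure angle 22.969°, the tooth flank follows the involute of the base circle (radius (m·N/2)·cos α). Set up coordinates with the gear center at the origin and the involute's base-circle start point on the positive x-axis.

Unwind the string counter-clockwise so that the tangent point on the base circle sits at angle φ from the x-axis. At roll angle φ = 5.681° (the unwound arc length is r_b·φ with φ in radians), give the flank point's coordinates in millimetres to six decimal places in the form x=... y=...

pitch radius r_p = m·N/2 = 1.923·57/2 = 54.805500
base radius r_b = r_p·cos α = 54.805500·cos 22.969° = 50.460308
roll angle φ = 5.681° = 0.09915215 rad
x = r_b·(cos φ + φ·sin φ) = 50.460308·(0.99508845 + 0.09915215·0.09898977) = 50.707740
y = r_b·(sin φ − φ·cos φ) = 50.460308·(0.09898977 − 0.09915215·0.99508845) = 0.016380

x=50.707740 y=0.016380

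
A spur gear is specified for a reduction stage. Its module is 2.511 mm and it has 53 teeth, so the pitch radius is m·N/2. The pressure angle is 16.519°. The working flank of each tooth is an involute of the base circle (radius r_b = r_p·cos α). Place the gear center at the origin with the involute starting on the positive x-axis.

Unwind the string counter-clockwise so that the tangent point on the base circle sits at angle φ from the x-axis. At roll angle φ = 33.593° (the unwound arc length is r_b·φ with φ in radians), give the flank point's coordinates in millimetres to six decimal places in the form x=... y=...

pitch radius r_p = m·N/2 = 2.511·53/2 = 66.541500
base radius r_b = r_p·cos α = 66.541500·cos 16.519° = 63.795033
roll angle φ = 33.593° = 0.58630846 rad
x = r_b·(cos φ + φ·sin φ) = 63.795033·(0.83298884 + 0.58630846·0.55328978) = 73.835562
y = r_b·(sin φ − φ·cos φ) = 63.795033·(0.55328978 − 0.58630846·0.83298884) = 4.140386

x=73.835562 y=4.140386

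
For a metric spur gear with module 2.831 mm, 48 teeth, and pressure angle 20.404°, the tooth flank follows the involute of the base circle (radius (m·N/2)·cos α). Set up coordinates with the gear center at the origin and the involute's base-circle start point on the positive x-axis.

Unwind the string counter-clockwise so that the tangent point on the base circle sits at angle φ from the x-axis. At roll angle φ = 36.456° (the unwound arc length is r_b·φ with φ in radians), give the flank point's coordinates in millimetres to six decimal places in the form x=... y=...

x=75.295991 y=5.249800

pitch radius r_p = m·N/2 = 2.831·48/2 = 67.944000
base radius r_b = r_p·cos α = 67.944000·cos 20.404° = 63.681034
roll angle φ = 36.456° = 0.63627723 rad
x = r_b·(cos φ + φ·sin φ) = 63.681034·(0.80431341 + 0.63627723·0.59420529) = 75.295991
y = r_b·(sin φ − φ·cos φ) = 63.681034·(0.59420529 − 0.63627723·0.80431341) = 5.249800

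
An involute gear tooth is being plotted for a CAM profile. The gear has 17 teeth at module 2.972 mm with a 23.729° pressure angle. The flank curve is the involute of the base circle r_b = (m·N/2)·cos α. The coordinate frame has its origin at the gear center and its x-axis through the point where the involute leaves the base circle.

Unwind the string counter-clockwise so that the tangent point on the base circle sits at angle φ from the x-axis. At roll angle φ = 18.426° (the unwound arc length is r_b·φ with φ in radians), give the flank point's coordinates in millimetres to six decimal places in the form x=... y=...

pitch radius r_p = m·N/2 = 2.972·17/2 = 25.262000
base radius r_b = r_p·cos α = 25.262000·cos 23.729° = 23.126326
roll angle φ = 18.426° = 0.32159437 rad
x = r_b·(cos φ + φ·sin φ) = 23.126326·(0.94873268 + 0.32159437·0.31607959) = 24.291479
y = r_b·(sin φ − φ·cos φ) = 23.126326·(0.31607959 − 0.32159437·0.94873268) = 0.253754

x=24.291479 y=0.253754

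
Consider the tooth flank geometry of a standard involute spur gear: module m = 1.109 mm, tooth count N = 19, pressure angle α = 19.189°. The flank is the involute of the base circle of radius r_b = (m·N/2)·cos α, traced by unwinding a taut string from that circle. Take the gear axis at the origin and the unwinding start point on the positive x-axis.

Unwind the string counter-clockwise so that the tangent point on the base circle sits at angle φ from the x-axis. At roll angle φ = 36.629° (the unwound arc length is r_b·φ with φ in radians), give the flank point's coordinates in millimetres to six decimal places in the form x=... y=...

x=11.780370 y=0.831689

pitch radius r_p = m·N/2 = 1.109·19/2 = 10.535500
base radius r_b = r_p·cos α = 10.535500·cos 19.189° = 9.950142
roll angle φ = 36.629° = 0.63929665 rad
x = r_b·(cos φ + φ·sin φ) = 9.950142·(0.80251560 + 0.63929665·0.59663114) = 11.780370
y = r_b·(sin φ − φ·cos φ) = 9.950142·(0.59663114 − 0.63929665·0.80251560) = 0.831689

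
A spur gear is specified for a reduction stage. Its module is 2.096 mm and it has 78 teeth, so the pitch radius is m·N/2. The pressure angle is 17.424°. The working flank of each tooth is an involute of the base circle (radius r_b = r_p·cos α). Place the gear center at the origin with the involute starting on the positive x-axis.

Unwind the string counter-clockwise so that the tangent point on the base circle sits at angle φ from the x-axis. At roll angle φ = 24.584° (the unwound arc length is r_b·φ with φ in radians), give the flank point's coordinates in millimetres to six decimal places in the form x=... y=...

pitch radius r_p = m·N/2 = 2.096·78/2 = 81.744000
base radius r_b = r_p·cos α = 81.744000·cos 17.424° = 77.993175
roll angle φ = 24.584° = 0.42907174 rad
x = r_b·(cos φ + φ·sin φ) = 77.993175·(0.90935232 + 0.42907174·0.41602687) = 84.845476
y = r_b·(sin φ − φ·cos φ) = 77.993175·(0.41602687 − 0.42907174·0.90935232) = 2.016083

x=84.845476 y=2.016083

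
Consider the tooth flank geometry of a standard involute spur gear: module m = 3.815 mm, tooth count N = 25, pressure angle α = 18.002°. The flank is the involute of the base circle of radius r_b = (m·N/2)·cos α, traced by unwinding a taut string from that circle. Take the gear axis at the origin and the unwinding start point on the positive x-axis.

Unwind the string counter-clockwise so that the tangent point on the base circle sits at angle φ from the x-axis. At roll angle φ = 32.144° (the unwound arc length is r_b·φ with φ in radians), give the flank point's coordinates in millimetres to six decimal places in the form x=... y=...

x=51.938383 y=2.586339

pitch radius r_p = m·N/2 = 3.815·25/2 = 47.687500
base radius r_b = r_p·cos α = 47.687500·cos 18.002° = 45.352993
roll angle φ = 32.144° = 0.56101863 rad
x = r_b·(cos φ + φ·sin φ) = 45.352993·(0.84671359 + 0.56101863·0.53204897) = 51.938383
y = r_b·(sin φ − φ·cos φ) = 45.352993·(0.53204897 − 0.56101863·0.84671359) = 2.586339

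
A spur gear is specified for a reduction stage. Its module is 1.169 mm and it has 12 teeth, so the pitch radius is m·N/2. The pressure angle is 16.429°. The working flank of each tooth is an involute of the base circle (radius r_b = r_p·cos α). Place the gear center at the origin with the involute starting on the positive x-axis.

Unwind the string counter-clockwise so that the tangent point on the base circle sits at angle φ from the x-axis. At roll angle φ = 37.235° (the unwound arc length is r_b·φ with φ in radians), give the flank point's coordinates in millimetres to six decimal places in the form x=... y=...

pitch radius r_p = m·N/2 = 1.169·12/2 = 7.014000
base radius r_b = r_p·cos α = 7.014000·cos 16.429° = 6.727625
roll angle φ = 37.235° = 0.64987335 rad
x = r_b·(cos φ + φ·sin φ) = 6.727625·(0.79616044 + 0.64987335·0.60508557) = 8.001766
y = r_b·(sin φ − φ·cos φ) = 6.727625·(0.60508557 − 0.64987335·0.79616044) = 0.589892

x=8.001766 y=0.589892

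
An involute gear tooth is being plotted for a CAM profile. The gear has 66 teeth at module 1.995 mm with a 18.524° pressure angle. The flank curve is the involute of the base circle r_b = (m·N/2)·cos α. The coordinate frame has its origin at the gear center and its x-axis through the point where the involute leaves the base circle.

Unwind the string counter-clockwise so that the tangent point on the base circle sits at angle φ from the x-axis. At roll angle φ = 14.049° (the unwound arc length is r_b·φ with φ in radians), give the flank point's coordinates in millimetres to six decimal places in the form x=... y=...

pitch radius r_p = m·N/2 = 1.995·66/2 = 65.835000
base radius r_b = r_p·cos α = 65.835000·cos 18.524° = 62.424132
roll angle φ = 14.049° = 0.24520131 rad
x = r_b·(cos φ + φ·sin φ) = 62.424132·(0.97008848 + 0.24520131·0.24275161) = 64.272604
y = r_b·(sin φ − φ·cos φ) = 62.424132·(0.24275161 − 0.24520131·0.97008848) = 0.304920

x=64.272604 y=0.304920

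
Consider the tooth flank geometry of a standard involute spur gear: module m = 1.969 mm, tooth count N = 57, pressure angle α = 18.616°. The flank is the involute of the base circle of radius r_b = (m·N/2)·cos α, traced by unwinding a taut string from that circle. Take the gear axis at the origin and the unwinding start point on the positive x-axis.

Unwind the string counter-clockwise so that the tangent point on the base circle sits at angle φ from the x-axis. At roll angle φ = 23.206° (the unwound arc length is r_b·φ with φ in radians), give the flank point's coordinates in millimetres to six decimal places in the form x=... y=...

pitch radius r_p = m·N/2 = 1.969·57/2 = 56.116500
base radius r_b = r_p·cos α = 56.116500·cos 18.616° = 53.180446
roll angle φ = 23.206° = 0.40502111 rad
x = r_b·(cos φ + φ·sin φ) = 53.180446·(0.91909408 + 0.40502111·0.39403816) = 57.365101
y = r_b·(sin φ − φ·cos φ) = 53.180446·(0.39403816 − 0.40502111·0.91909408) = 1.158571

x=57.365101 y=1.158571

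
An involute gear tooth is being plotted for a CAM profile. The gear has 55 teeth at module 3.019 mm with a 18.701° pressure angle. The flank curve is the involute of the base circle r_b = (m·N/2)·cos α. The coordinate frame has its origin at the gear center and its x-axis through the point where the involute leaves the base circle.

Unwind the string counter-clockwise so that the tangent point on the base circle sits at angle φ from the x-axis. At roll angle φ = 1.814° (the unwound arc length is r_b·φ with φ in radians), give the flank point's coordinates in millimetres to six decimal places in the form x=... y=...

x=78.678704 y=0.000832

pitch radius r_p = m·N/2 = 3.019·55/2 = 83.022500
base radius r_b = r_p·cos α = 83.022500·cos 18.701° = 78.639301
roll angle φ = 1.814° = 0.03166027 rad
x = r_b·(cos φ + φ·sin φ) = 78.639301·(0.99949886 + 0.03166027·0.03165498) = 78.678704
y = r_b·(sin φ − φ·cos φ) = 78.639301·(0.03165498 − 0.03166027·0.99949886) = 0.000832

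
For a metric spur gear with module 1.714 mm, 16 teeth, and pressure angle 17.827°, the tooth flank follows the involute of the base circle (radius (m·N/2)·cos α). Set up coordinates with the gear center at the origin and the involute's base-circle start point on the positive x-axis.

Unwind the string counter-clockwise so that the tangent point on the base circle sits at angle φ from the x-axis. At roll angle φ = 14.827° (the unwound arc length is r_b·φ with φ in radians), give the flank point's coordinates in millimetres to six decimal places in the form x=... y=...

pitch radius r_p = m·N/2 = 1.714·16/2 = 13.712000
base radius r_b = r_p·cos α = 13.712000·cos 17.827° = 13.053621
roll angle φ = 14.827° = 0.25877997 rad
x = r_b·(cos φ + φ·sin φ) = 13.053621·(0.96670291 + 0.25877997·0.25590133) = 13.483413
y = r_b·(sin φ − φ·cos φ) = 13.053621·(0.25590133 − 0.25877997·0.96670291) = 0.074902

x=13.483413 y=0.074902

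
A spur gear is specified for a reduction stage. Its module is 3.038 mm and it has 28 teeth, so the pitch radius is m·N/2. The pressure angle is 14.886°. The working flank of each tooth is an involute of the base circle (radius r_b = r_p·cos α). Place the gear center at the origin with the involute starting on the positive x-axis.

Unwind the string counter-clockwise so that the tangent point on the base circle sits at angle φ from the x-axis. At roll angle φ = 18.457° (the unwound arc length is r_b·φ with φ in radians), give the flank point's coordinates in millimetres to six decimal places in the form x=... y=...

x=43.182304 y=0.453285

pitch radius r_p = m·N/2 = 3.038·28/2 = 42.532000
base radius r_b = r_p·cos α = 42.532000·cos 14.886° = 41.104578
roll angle φ = 18.457° = 0.32213542 rad
x = r_b·(cos φ + φ·sin φ) = 41.104578·(0.94856152 + 0.32213542·0.31659286) = 43.182304
y = r_b·(sin φ − φ·cos φ) = 41.104578·(0.31659286 − 0.32213542·0.94856152) = 0.453285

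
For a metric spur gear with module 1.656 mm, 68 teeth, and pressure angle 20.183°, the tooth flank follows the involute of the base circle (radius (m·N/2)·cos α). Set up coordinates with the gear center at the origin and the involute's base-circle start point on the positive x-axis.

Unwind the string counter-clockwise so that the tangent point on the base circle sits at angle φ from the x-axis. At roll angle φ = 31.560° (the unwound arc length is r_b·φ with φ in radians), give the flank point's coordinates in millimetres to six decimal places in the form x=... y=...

pitch radius r_p = m·N/2 = 1.656·68/2 = 56.304000
base radius r_b = r_p·cos α = 56.304000·cos 20.183° = 52.846677
roll angle φ = 31.560° = 0.55082591 rad
x = r_b·(cos φ + φ·sin φ) = 52.846677·(0.85209254 + 0.55082591·0.52339116) = 60.265820
y = r_b·(sin φ − φ·cos φ) = 52.846677·(0.52339116 − 0.55082591·0.85209254) = 2.855650

x=60.265820 y=2.855650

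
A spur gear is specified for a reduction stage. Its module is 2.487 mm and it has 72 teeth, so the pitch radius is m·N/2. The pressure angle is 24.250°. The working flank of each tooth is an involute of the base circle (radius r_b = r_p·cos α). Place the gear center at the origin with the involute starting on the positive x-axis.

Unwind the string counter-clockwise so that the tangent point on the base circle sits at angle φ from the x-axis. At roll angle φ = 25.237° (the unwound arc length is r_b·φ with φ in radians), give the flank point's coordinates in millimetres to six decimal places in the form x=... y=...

pitch radius r_p = m·N/2 = 2.487·72/2 = 89.532000
base radius r_b = r_p·cos α = 89.532000·cos 24.250° = 81.631879
roll angle φ = 25.237° = 0.44046874 rad
x = r_b·(cos φ + φ·sin φ) = 81.631879·(0.90455191 + 0.44046874·0.42636351) = 89.170723
y = r_b·(sin φ − φ·cos φ) = 81.631879·(0.42636351 − 0.44046874·0.90455191) = 2.280523

x=89.170723 y=2.280523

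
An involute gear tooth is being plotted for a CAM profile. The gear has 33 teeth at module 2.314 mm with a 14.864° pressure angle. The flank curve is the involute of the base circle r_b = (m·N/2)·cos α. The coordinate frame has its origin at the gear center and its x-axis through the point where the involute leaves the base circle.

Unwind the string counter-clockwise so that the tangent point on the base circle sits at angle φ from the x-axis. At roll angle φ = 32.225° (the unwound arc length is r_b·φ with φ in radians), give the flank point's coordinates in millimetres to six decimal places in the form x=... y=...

x=42.286647 y=2.120093

pitch radius r_p = m·N/2 = 2.314·33/2 = 38.181000
base radius r_b = r_p·cos α = 38.181000·cos 14.864° = 36.903366
roll angle φ = 32.225° = 0.56243235 rad
x = r_b·(cos φ + φ·sin φ) = 36.903366·(0.84596057 + 0.56243235·0.53324545) = 42.286647
y = r_b·(sin φ − φ·cos φ) = 36.903366·(0.53324545 − 0.56243235·0.84596057) = 2.120093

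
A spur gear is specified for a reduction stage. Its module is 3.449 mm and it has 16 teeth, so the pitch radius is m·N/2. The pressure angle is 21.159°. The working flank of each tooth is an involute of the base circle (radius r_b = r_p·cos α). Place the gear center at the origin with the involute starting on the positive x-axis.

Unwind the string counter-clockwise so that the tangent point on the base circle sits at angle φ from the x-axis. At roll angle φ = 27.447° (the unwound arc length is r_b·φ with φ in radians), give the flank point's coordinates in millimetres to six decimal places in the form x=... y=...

pitch radius r_p = m·N/2 = 3.449·16/2 = 27.592000
base radius r_b = r_p·cos α = 27.592000·cos 21.159° = 25.731812
roll angle φ = 27.447° = 0.47904052 rad
x = r_b·(cos φ + φ·sin φ) = 25.731812·(0.88743758 + 0.47904052·0.46092791) = 28.517042
y = r_b·(sin φ − φ·cos φ) = 25.731812·(0.46092791 − 0.47904052·0.88743758) = 0.921439

x=28.517042 y=0.921439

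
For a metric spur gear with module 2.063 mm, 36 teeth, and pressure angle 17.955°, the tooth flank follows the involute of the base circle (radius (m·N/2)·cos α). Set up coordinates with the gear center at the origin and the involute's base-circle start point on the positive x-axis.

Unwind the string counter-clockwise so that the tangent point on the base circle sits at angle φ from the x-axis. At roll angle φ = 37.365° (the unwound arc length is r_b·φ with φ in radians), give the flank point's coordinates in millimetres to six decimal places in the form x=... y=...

x=42.057324 y=3.129038

pitch radius r_p = m·N/2 = 2.063·36/2 = 37.134000
base radius r_b = r_p·cos α = 37.134000·cos 17.955° = 35.325534
roll angle φ = 37.365° = 0.65214228 rad
x = r_b·(cos φ + φ·sin φ) = 35.325534·(0.79478550 + 0.65214228·0.60689045) = 42.057324
y = r_b·(sin φ − φ·cos φ) = 35.325534·(0.60689045 − 0.65214228·0.79478550) = 3.129038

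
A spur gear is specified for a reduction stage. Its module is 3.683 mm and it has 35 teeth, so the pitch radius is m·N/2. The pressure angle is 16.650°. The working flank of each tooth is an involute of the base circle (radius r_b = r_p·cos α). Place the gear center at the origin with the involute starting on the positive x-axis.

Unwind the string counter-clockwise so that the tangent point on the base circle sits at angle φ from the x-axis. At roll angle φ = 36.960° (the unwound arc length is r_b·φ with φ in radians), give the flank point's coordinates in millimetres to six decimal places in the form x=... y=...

x=73.291968 y=5.298640

pitch radius r_p = m·N/2 = 3.683·35/2 = 64.452500
base radius r_b = r_p·cos α = 64.452500·cos 16.650° = 61.750194
roll angle φ = 36.960° = 0.64507369 rad
x = r_b·(cos φ + φ·sin φ) = 61.750194·(0.79905546 + 0.64507369·0.60125732) = 73.291968
y = r_b·(sin φ − φ·cos φ) = 61.750194·(0.60125732 − 0.64507369·0.79905546) = 5.298640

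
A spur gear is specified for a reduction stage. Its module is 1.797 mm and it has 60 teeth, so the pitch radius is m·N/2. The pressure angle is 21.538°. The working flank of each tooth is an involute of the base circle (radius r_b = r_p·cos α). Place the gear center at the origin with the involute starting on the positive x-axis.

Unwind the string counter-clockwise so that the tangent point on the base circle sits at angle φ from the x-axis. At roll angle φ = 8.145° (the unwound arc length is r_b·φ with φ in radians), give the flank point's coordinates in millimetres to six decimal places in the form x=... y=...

x=50.649827 y=0.047923

pitch radius r_p = m·N/2 = 1.797·60/2 = 53.910000
base radius r_b = r_p·cos α = 53.910000·cos 21.538° = 50.145696
roll angle φ = 8.145° = 0.14215707 rad
x = r_b·(cos φ + φ·sin φ) = 50.145696·(0.98991269 + 0.14215707·0.14167875) = 50.649827
y = r_b·(sin φ − φ·cos φ) = 50.145696·(0.14167875 − 0.14215707·0.98991269) = 0.047923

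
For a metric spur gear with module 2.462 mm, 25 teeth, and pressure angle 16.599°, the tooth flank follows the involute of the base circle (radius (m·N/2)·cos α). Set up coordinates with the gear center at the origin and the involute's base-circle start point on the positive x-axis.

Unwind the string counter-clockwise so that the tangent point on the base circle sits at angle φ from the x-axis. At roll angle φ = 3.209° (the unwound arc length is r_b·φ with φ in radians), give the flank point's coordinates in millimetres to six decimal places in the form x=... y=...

x=29.538751 y=0.001727

pitch radius r_p = m·N/2 = 2.462·25/2 = 30.775000
base radius r_b = r_p·cos α = 30.775000·cos 16.599° = 29.492531
roll angle φ = 3.209° = 0.05600762 rad
x = r_b·(cos φ + φ·sin φ) = 29.492531·(0.99843198 + 0.05600762·0.05597834) = 29.538751
y = r_b·(sin φ − φ·cos φ) = 29.492531·(0.05597834 − 0.05600762·0.99843198) = 0.001727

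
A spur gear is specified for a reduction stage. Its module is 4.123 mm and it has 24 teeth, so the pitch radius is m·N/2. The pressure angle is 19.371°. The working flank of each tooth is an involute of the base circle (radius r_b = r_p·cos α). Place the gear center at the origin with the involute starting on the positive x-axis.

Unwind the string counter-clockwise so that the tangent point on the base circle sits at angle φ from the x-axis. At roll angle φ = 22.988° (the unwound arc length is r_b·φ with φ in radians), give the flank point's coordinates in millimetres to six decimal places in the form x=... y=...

pitch radius r_p = m·N/2 = 4.123·24/2 = 49.476000
base radius r_b = r_p·cos α = 49.476000·cos 19.371° = 46.675196
roll angle φ = 22.988° = 0.40121629 rad
x = r_b·(cos φ + φ·sin φ) = 46.675196·(0.92058667 + 0.40121629·0.39053833) = 50.282116
y = r_b·(sin φ − φ·cos φ) = 46.675196·(0.39053833 − 0.40121629·0.92058667) = 0.988766

x=50.282116 y=0.988766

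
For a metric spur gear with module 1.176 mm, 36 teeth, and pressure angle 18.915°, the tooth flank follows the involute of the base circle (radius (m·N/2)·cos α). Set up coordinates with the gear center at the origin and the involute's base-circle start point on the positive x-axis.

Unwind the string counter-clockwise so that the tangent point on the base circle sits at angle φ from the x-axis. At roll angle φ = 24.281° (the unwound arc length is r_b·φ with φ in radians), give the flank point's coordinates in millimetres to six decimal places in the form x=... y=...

pitch radius r_p = m·N/2 = 1.176·36/2 = 21.168000
base radius r_b = r_p·cos α = 21.168000·cos 18.915° = 20.024939
roll angle φ = 24.281° = 0.42378340 rad
x = r_b·(cos φ + φ·sin φ) = 20.024939·(0.91153969 + 0.42378340·0.41121210) = 21.743170
y = r_b·(sin φ − φ·cos φ) = 20.024939·(0.41121210 − 0.42378340·0.91153969) = 0.498956

x=21.743170 y=0.498956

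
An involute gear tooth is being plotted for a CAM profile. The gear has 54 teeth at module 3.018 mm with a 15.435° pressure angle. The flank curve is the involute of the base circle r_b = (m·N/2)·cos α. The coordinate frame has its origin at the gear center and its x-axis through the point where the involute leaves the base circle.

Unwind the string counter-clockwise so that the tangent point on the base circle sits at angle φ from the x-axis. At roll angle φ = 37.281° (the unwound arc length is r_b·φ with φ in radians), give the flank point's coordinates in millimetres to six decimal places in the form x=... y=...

x=93.455663 y=6.911998

pitch radius r_p = m·N/2 = 3.018·54/2 = 81.486000
base radius r_b = r_p·cos α = 81.486000·cos 15.435° = 78.547045
roll angle φ = 37.281° = 0.65067620 rad
x = r_b·(cos φ + φ·sin φ) = 78.547045·(0.79567439 + 0.65067620·0.60572458) = 93.455663
y = r_b·(sin φ − φ·cos φ) = 78.547045·(0.60572458 − 0.65067620·0.79567439) = 6.911998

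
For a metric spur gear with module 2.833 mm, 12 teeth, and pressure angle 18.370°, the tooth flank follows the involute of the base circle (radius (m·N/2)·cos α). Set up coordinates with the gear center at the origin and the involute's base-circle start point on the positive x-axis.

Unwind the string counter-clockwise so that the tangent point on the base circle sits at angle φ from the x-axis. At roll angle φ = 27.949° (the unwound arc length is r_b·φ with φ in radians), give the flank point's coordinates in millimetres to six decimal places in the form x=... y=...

x=17.938416 y=0.609429

pitch radius r_p = m·N/2 = 2.833·12/2 = 16.998000
base radius r_b = r_p·cos α = 16.998000·cos 18.370° = 16.131802
roll angle φ = 27.949° = 0.48780207 rad
x = r_b·(cos φ + φ·sin φ) = 16.131802·(0.88336513 + 0.48780207·0.46868545) = 17.938416
y = r_b·(sin φ − φ·cos φ) = 16.131802·(0.46868545 − 0.48780207·0.88336513) = 0.609429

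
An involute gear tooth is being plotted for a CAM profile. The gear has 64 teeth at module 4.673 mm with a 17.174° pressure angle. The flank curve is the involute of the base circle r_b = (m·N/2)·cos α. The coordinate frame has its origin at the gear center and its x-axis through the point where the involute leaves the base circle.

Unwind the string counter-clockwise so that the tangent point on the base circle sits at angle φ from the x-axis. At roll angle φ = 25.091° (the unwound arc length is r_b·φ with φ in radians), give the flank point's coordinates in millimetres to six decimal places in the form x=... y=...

x=155.917995 y=3.923285

pitch radius r_p = m·N/2 = 4.673·64/2 = 149.536000
base radius r_b = r_p·cos α = 149.536000·cos 17.174° = 142.868556
roll angle φ = 25.091° = 0.43792056 rad
x = r_b·(cos φ + φ·sin φ) = 142.868556·(0.90563542 + 0.43792056·0.42405717) = 155.917995
y = r_b·(sin φ − φ·cos φ) = 142.868556·(0.42405717 − 0.43792056·0.90563542) = 3.923285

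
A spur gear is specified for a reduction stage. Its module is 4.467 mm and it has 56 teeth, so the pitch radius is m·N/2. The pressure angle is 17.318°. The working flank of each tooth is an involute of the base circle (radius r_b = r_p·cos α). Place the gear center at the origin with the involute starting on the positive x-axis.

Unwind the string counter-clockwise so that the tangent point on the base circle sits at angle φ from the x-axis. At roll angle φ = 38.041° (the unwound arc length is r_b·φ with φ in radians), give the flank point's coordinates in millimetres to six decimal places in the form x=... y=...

x=142.893960 y=11.143614

pitch radius r_p = m·N/2 = 4.467·56/2 = 125.076000
base radius r_b = r_p·cos α = 125.076000·cos 17.318° = 119.405971
roll angle φ = 38.041° = 0.66394070 rad
x = r_b·(cos φ + φ·sin φ) = 119.405971·(0.78756999 + 0.66394070·0.61622521) = 142.893960
y = r_b·(sin φ − φ·cos φ) = 119.405971·(0.61622521 − 0.66394070·0.78756999) = 11.143614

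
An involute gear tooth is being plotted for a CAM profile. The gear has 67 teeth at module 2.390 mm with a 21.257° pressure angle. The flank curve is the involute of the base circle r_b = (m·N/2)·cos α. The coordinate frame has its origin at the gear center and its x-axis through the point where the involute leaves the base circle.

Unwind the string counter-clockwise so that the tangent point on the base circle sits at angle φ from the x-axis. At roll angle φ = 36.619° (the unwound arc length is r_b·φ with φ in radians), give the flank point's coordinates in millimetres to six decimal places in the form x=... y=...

pitch radius r_p = m·N/2 = 2.390·67/2 = 80.065000
base radius r_b = r_p·cos α = 80.065000·cos 21.257° = 74.617664
roll angle φ = 36.619° = 0.63912212 rad
x = r_b·(cos φ + φ·sin φ) = 74.617664·(0.80261972 + 0.63912212·0.59649107) = 88.336148
y = r_b·(sin φ − φ·cos φ) = 74.617664·(0.59649107 − 0.63912212·0.80261972) = 6.231997

x=88.336148 y=6.231997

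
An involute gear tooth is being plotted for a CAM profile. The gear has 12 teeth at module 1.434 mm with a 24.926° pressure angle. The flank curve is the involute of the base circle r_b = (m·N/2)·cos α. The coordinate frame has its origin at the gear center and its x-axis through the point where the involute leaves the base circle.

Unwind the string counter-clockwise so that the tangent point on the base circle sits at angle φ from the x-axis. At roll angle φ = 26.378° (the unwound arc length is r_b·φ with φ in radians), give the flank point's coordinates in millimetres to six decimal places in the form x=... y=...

x=8.586146 y=0.248451

pitch radius r_p = m·N/2 = 1.434·12/2 = 8.604000
base radius r_b = r_p·cos α = 8.604000·cos 24.926° = 7.802562
roll angle φ = 26.378° = 0.46038295 rad
x = r_b·(cos φ + φ·sin φ) = 7.802562·(0.89588242 + 0.46038295·0.44429122) = 8.586146
y = r_b·(sin φ − φ·cos φ) = 7.802562·(0.44429122 − 0.46038295·0.89588242) = 0.248451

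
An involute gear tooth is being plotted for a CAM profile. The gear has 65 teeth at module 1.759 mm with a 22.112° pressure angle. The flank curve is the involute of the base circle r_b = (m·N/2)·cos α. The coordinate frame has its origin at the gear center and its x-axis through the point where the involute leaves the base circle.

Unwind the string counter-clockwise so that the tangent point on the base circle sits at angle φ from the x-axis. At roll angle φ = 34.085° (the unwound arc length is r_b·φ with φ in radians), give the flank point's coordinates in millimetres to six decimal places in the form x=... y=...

pitch radius r_p = m·N/2 = 1.759·65/2 = 57.167500
base radius r_b = r_p·cos α = 57.167500·cos 22.112° = 52.962820
roll angle φ = 34.085° = 0.59489548 rad
x = r_b·(cos φ + φ·sin φ) = 52.962820·(0.82820708 + 0.59489548·0.56042219) = 61.521596
y = r_b·(sin φ − φ·cos φ) = 52.962820·(0.56042219 − 0.59489548·0.82820708) = 3.586936

x=61.521596 y=3.586936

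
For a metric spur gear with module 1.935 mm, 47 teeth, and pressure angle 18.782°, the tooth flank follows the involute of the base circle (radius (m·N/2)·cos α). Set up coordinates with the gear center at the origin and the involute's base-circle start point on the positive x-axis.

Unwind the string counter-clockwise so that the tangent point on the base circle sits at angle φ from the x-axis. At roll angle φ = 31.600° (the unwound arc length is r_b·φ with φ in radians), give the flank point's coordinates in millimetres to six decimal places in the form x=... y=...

pitch radius r_p = m·N/2 = 1.935·47/2 = 45.472500
base radius r_b = r_p·cos α = 45.472500·cos 18.782° = 43.051110
roll angle φ = 31.600° = 0.55152404 rad
x = r_b·(cos φ + φ·sin φ) = 43.051110·(0.85172693 + 0.55152404·0.52398591) = 49.109166
y = r_b·(sin φ − φ·cos φ) = 43.051110·(0.52398591 − 0.55152404·0.85172693) = 2.335007

x=49.109166 y=2.335007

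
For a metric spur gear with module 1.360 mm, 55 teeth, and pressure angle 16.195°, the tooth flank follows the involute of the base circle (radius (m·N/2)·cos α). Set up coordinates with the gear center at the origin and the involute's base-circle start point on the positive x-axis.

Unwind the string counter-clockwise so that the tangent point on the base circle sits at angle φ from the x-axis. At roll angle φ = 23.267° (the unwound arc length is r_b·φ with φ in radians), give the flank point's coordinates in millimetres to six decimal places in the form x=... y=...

x=38.756288 y=0.788570

pitch radius r_p = m·N/2 = 1.360·55/2 = 37.400000
base radius r_b = r_p·cos α = 37.400000·cos 16.195° = 35.915894
roll angle φ = 23.267° = 0.40608576 rad
x = r_b·(cos φ + φ·sin φ) = 35.915894·(0.91867405 + 0.40608576·0.39501645) = 38.756288
y = r_b·(sin φ − φ·cos φ) = 35.915894·(0.39501645 − 0.40608576·0.91867405) = 0.788570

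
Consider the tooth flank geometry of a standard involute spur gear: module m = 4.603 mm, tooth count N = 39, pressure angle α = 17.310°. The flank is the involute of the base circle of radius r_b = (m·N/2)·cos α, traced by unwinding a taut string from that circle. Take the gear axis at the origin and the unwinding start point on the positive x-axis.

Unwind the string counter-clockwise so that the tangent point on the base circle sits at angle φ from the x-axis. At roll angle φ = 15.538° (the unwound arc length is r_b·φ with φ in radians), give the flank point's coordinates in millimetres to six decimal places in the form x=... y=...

pitch radius r_p = m·N/2 = 4.603·39/2 = 89.758500
base radius r_b = r_p·cos α = 89.758500·cos 17.310° = 85.693237
roll angle φ = 15.538° = 0.27118926 rad
x = r_b·(cos φ + φ·sin φ) = 85.693237·(0.96345300 + 0.27118926·0.26787742) = 88.786633
y = r_b·(sin φ − φ·cos φ) = 85.693237·(0.26787742 − 0.27118926·0.96345300) = 0.565517

x=88.786633 y=0.565517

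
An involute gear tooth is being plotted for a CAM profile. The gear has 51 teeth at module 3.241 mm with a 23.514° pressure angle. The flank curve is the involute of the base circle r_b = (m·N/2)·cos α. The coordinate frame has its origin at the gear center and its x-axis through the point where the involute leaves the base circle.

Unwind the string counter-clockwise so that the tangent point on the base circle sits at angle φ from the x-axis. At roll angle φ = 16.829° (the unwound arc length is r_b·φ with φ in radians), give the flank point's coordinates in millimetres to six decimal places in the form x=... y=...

x=78.981645 y=0.634608

pitch radius r_p = m·N/2 = 3.241·51/2 = 82.645500
base radius r_b = r_p·cos α = 82.645500·cos 23.514° = 75.782834
roll angle φ = 16.829° = 0.29372146 rad
x = r_b·(cos φ + φ·sin φ) = 75.782834·(0.95717308 + 0.29372146·0.28951630) = 78.981645
y = r_b·(sin φ − φ·cos φ) = 75.782834·(0.28951630 − 0.29372146·0.95717308) = 0.634608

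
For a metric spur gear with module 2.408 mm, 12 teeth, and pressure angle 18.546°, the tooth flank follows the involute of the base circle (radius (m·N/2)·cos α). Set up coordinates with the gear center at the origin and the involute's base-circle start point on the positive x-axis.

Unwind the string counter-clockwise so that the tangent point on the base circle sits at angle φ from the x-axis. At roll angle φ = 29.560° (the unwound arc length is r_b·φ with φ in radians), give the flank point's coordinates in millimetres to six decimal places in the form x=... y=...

pitch radius r_p = m·N/2 = 2.408·12/2 = 14.448000
base radius r_b = r_p·cos α = 14.448000·cos 18.546° = 13.697695
roll angle φ = 29.560° = 0.51591933 rad
x = r_b·(cos φ + φ·sin φ) = 13.697695·(0.86983955 + 0.51591933·0.49333472) = 15.401147
y = r_b·(sin φ − φ·cos φ) = 13.697695·(0.49333472 − 0.51591933·0.86983955) = 0.610475

x=15.401147 y=0.610475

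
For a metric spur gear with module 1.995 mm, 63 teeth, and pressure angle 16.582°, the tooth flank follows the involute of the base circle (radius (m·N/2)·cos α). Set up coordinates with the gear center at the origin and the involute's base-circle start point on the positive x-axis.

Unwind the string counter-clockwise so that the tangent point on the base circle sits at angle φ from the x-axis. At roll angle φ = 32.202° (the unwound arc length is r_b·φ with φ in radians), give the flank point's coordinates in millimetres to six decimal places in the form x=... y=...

pitch radius r_p = m·N/2 = 1.995·63/2 = 62.842500
base radius r_b = r_p·cos α = 62.842500·cos 16.582° = 60.229024
roll angle φ = 32.202° = 0.56203093 rad
x = r_b·(cos φ + φ·sin φ) = 60.229024·(0.84617456 + 0.56203093·0.53290581) = 69.003435
y = r_b·(sin φ − φ·cos φ) = 60.229024·(0.53290581 − 0.56203093·0.84617456) = 3.452902

x=69.003435 y=3.452902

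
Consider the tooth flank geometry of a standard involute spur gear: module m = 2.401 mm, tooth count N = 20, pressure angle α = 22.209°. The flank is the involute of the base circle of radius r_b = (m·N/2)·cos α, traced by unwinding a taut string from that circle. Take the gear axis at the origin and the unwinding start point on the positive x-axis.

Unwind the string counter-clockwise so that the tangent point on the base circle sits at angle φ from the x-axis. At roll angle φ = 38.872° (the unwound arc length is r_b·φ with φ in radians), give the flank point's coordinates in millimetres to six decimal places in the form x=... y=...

pitch radius r_p = m·N/2 = 2.401·20/2 = 24.010000
base radius r_b = r_p·cos α = 24.010000·cos 22.209° = 22.228727
roll angle φ = 38.872° = 0.67844439 rad
x = r_b·(cos φ + φ·sin φ) = 22.228727·(0.77854994 + 0.67844439·0.62758266) = 26.770720
y = r_b·(sin φ − φ·cos φ) = 22.228727·(0.62758266 − 0.67844439·0.77854994) = 2.209087

x=26.770720 y=2.209087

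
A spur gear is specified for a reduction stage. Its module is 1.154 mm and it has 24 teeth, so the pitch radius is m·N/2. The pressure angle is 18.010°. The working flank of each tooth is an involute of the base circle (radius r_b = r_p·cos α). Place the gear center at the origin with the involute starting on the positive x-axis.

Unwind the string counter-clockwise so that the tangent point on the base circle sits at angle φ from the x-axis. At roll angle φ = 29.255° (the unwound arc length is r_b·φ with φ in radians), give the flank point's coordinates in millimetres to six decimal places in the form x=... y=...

x=14.775901 y=0.569266

pitch radius r_p = m·N/2 = 1.154·24/2 = 13.848000
base radius r_b = r_p·cos α = 13.848000·cos 18.010° = 13.169484
roll angle φ = 29.255° = 0.51059607 rad
x = r_b·(cos φ + φ·sin φ) = 13.169484·(0.87245336 + 0.51059607·0.48869738) = 14.775901
y = r_b·(sin φ − φ·cos φ) = 13.169484·(0.48869738 − 0.51059607·0.87245336) = 0.569266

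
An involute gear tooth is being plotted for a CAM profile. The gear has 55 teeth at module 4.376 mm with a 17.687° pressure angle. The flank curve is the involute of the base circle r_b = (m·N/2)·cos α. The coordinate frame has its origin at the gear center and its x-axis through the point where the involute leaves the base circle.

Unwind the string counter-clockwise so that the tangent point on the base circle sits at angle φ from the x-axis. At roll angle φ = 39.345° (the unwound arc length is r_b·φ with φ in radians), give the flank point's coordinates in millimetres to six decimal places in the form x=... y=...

x=138.579624 y=11.801581

pitch radius r_p = m·N/2 = 4.376·55/2 = 120.340000
base radius r_b = r_p·cos α = 120.340000·cos 17.687° = 114.651581
roll angle φ = 39.345° = 0.68669979 rad
x = r_b·(cos φ + φ·sin φ) = 114.651581·(0.77334251 + 0.68669979·0.63398845) = 138.579624
y = r_b·(sin φ − φ·cos φ) = 114.651581·(0.63398845 − 0.68669979·0.77334251) = 11.801581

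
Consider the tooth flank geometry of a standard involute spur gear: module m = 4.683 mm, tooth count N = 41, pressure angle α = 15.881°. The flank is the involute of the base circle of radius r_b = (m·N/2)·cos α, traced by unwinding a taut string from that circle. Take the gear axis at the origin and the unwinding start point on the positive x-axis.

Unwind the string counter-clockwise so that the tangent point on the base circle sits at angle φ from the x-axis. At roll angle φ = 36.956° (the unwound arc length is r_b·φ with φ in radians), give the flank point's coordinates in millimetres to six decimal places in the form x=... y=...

pitch radius r_p = m·N/2 = 4.683·41/2 = 96.001500
base radius r_b = r_p·cos α = 96.001500·cos 15.881° = 92.337325
roll angle φ = 36.956° = 0.64500388 rad
x = r_b·(cos φ + φ·sin φ) = 92.337325·(0.79909744 + 0.64500388·0.60120154) = 109.592840
y = r_b·(sin φ − φ·cos φ) = 92.337325·(0.60120154 − 0.64500388·0.79909744) = 7.920750

x=109.592840 y=7.920750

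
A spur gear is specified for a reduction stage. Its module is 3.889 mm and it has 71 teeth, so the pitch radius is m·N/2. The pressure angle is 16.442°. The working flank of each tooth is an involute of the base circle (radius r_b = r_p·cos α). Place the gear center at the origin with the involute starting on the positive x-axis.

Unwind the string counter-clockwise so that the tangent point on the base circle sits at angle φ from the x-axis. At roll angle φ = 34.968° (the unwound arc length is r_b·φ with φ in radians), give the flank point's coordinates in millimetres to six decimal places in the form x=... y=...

x=154.824907 y=9.664805

pitch radius r_p = m·N/2 = 3.889·71/2 = 138.059500
base radius r_b = r_p·cos α = 138.059500·cos 16.442° = 132.413798
roll angle φ = 34.968° = 0.61030673 rad
x = r_b·(cos φ + φ·sin φ) = 132.413798·(0.81947226 + 0.61030673·0.57311885) = 154.824907
y = r_b·(sin φ − φ·cos φ) = 132.413798·(0.57311885 − 0.61030673·0.81947226) = 9.664805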